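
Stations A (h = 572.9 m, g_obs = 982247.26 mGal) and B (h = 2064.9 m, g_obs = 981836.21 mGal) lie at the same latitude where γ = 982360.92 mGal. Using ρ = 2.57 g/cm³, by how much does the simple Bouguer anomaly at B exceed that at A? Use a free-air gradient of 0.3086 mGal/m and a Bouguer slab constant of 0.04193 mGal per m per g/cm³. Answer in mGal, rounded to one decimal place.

-111.4

Δg_SB(A) = 982247.26 − 982360.92 + 0.3086×572.9 − 0.04193×2.57×572.9 = 1.40 mGal
Δg_SB(B) = 981836.21 − 982360.92 + 0.3086×2064.9 − 0.04193×2.57×2064.9 = -110.00 mGal
Difference = -110.00 − (1.40) = -111.40 mGal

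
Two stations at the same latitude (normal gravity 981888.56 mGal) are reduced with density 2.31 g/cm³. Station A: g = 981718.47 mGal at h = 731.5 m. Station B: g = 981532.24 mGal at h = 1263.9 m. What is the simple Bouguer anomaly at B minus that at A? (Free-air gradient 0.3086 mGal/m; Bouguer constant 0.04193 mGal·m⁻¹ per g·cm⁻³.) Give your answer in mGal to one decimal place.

-73.5

Δg_SB(A) = 981718.47 − 981888.56 + 0.3086×731.5 − 0.04193×2.31×731.5 = -15.20 mGal
Δg_SB(B) = 981532.24 − 981888.56 + 0.3086×1263.9 − 0.04193×2.31×1263.9 = -88.70 mGal
Difference = -88.70 − (-15.20) = -73.50 mGal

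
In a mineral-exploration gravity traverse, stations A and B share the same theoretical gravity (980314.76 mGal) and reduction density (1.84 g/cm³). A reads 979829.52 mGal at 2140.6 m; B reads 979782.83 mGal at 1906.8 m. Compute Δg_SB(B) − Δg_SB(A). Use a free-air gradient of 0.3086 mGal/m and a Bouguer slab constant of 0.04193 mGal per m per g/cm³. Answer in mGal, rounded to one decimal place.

-100.8

Δg_SB(A) = 979829.52 − 980314.76 + 0.3086×2140.6 − 0.04193×1.84×2140.6 = 10.20 mGal
Δg_SB(B) = 979782.83 − 980314.76 + 0.3086×1906.8 − 0.04193×1.84×1906.8 = -90.60 mGal
Difference = -90.60 − (10.20) = -100.80 mGal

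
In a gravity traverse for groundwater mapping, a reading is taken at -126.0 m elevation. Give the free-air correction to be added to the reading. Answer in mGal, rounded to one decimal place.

Free-air correction = 0.3086 × -126.0 = -38.9 mGal

-38.9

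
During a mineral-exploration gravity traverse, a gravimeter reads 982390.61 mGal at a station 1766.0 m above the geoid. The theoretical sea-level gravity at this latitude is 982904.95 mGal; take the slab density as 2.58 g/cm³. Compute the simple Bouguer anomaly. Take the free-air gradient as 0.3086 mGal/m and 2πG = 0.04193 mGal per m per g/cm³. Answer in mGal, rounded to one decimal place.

Free-air correction = 0.3086 × 1766.0 = 544.99 mGal
Free-air anomaly = 982390.61 − 982904.95 + (544.99) = 30.65 mGal
Bouguer slab correction = 0.04193 × 2.58 × 1766.0 = 191.04 mGal
Simple Bouguer anomaly = 30.65 − (191.04) = -160.39 mGal

-160.4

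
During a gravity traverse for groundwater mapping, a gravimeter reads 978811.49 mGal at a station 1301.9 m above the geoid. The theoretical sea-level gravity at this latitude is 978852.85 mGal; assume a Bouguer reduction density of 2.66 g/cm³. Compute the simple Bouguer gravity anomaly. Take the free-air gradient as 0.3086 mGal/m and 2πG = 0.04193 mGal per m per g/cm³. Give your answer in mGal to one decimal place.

Free-air correction = 0.3086 × 1301.9 = 401.77 mGal
Free-air anomaly = 978811.49 − 978852.85 + (401.77) = 360.41 mGal
Bouguer slab correction = 0.04193 × 2.66 × 1301.9 = 145.21 mGal
Simple Bouguer anomaly = 360.41 − (145.21) = 215.20 mGal

215.2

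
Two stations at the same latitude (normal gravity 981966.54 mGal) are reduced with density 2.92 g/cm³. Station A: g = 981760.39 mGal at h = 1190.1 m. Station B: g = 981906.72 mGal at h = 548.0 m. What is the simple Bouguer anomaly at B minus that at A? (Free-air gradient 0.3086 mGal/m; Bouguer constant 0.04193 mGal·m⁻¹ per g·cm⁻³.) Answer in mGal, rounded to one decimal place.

Δg_SB(A) = 981760.39 − 981966.54 + 0.3086×1190.1 − 0.04193×2.92×1190.1 = 15.40 mGal
Δg_SB(B) = 981906.72 − 981966.54 + 0.3086×548.0 − 0.04193×2.92×548.0 = 42.20 mGal
Difference = 42.20 − (15.40) = 26.80 mGal

26.8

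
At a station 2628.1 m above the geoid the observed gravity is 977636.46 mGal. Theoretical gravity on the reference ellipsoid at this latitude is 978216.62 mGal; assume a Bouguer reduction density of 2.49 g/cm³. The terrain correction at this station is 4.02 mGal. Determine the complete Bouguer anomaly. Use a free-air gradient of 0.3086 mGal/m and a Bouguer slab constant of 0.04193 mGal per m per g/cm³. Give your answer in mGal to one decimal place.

-39.5

Free-air correction = 0.3086 × 2628.1 = 811.03 mGal
Free-air anomaly = 977636.46 − 978216.62 + (811.03) = 230.87 mGal
Bouguer slab correction = 0.04193 × 2.49 × 2628.1 = 274.39 mGal
Simple Bouguer anomaly = 230.87 − (274.39) = -43.52 mGal
Complete Bouguer anomaly = -43.52 + 4.02 = -39.50 mGal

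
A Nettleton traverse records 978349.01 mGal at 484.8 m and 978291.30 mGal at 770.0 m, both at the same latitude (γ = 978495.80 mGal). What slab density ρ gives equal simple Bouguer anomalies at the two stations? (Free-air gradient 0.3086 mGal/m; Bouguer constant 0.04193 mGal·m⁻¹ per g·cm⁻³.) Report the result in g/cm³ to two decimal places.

2.53

Δg_obs = 978291.30 − 978349.01 = -57.71 mGal over Δh = 770.0 − 484.8 = 285.2 m
Equal Bouguer anomalies ⇒ Δg_obs + (0.3086 − 0.04193ρ)·Δh = 0
0.3086 − 0.04193ρ = −Δg_obs/Δh = 0.20235
ρ = (0.3086 − 0.20235) / 0.04193 = 2.53 g/cm³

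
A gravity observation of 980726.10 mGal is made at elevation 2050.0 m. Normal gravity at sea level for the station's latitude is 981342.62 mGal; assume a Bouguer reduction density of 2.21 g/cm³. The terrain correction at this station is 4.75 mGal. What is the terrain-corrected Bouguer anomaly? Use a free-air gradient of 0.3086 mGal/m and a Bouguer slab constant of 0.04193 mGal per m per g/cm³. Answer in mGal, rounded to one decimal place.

Free-air correction = 0.3086 × 2050.0 = 632.63 mGal
Free-air anomaly = 980726.10 − 981342.62 + (632.63) = 16.11 mGal
Bouguer slab correction = 0.04193 × 2.21 × 2050.0 = 189.96 mGal
Simple Bouguer anomaly = 16.11 − (189.96) = -173.85 mGal
Complete Bouguer anomaly = -173.85 + 4.75 = -169.10 mGal

-169.1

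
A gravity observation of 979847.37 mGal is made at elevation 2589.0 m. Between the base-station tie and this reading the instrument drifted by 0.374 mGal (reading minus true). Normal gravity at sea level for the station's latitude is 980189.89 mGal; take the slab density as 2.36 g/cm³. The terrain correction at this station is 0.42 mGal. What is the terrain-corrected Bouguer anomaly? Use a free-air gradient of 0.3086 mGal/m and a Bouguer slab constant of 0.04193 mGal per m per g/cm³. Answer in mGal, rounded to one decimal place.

Drift-corrected reading = 979847.37 − (0.374) = 979846.996 mGal
Free-air correction = 0.3086 × 2589.0 = 798.97 mGal
Free-air anomaly = 979846.996 − 980189.89 + (798.97) = 456.076 mGal
Bouguer slab correction = 0.04193 × 2.36 × 2589.0 = 256.19 mGal
Simple Bouguer anomaly = 456.076 − (256.19) = 199.886 mGal
Complete Bouguer anomaly = 199.886 + 0.42 = 200.306 mGal

200.3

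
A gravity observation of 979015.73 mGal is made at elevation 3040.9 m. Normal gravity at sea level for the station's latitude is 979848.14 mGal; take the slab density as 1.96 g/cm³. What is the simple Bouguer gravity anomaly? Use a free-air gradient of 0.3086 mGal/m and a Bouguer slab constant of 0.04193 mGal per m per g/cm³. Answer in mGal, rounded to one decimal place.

Free-air correction = 0.3086 × 3040.9 = 938.42 mGal
Free-air anomaly = 979015.73 − 979848.14 + (938.42) = 106.01 mGal
Bouguer slab correction = 0.04193 × 1.96 × 3040.9 = 249.91 mGal
Simple Bouguer anomaly = 106.01 − (249.91) = -143.90 mGal

-143.9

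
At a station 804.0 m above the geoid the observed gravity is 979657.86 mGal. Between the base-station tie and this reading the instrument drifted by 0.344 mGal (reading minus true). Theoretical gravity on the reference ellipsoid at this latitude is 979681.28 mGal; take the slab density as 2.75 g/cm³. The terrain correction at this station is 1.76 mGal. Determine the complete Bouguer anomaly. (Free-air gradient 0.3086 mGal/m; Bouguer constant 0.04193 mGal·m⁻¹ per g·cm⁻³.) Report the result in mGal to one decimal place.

133.4

Drift-corrected reading = 979657.86 − (0.344) = 979657.516 mGal
Free-air correction = 0.3086 × 804.0 = 248.11 mGal
Free-air anomaly = 979657.516 − 979681.28 + (248.11) = 224.346 mGal
Bouguer slab correction = 0.04193 × 2.75 × 804.0 = 92.71 mGal
Simple Bouguer anomaly = 224.346 − (92.71) = 131.636 mGal
Complete Bouguer anomaly = 131.636 + 1.76 = 133.396 mGal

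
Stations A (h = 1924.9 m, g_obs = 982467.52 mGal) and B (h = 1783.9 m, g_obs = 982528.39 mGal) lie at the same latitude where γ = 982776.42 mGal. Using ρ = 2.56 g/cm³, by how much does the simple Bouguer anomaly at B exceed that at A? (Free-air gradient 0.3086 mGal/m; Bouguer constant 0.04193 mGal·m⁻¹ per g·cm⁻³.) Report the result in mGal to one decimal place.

Δg_SB(A) = 982467.52 − 982776.42 + 0.3086×1924.9 − 0.04193×2.56×1924.9 = 78.50 mGal
Δg_SB(B) = 982528.39 − 982776.42 + 0.3086×1783.9 − 0.04193×2.56×1783.9 = 111.00 mGal
Difference = 111.00 − (78.50) = 32.50 mGal

32.5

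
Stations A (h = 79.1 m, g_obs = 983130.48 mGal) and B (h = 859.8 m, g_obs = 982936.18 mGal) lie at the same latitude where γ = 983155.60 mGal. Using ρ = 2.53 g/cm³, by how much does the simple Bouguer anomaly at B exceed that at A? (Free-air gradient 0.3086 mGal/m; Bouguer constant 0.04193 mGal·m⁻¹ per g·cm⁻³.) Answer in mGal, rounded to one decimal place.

Δg_SB(A) = 983130.48 − 983155.60 + 0.3086×79.1 − 0.04193×2.53×79.1 = -9.10 mGal
Δg_SB(B) = 982936.18 − 983155.60 + 0.3086×859.8 − 0.04193×2.53×859.8 = -45.30 mGal
Difference = -45.30 − (-9.10) = -36.20 mGal

-36.2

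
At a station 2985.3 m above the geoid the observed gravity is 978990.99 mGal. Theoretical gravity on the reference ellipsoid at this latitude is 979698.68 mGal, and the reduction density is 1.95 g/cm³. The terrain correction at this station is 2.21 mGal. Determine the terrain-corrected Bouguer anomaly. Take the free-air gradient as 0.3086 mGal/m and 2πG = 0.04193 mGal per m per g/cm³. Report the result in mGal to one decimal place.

Free-air correction = 0.3086 × 2985.3 = 921.26 mGal
Free-air anomaly = 978990.99 − 979698.68 + (921.26) = 213.57 mGal
Bouguer slab correction = 0.04193 × 1.95 × 2985.3 = 244.09 mGal
Simple Bouguer anomaly = 213.57 − (244.09) = -30.52 mGal
Complete Bouguer anomaly = -30.52 + 2.21 = -28.31 mGal

-28.3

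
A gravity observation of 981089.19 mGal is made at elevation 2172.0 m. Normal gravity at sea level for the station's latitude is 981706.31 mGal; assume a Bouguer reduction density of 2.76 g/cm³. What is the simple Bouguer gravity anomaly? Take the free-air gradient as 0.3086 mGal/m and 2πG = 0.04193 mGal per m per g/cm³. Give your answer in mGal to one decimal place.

Free-air correction = 0.3086 × 2172.0 = 670.28 mGal
Free-air anomaly = 981089.19 − 981706.31 + (670.28) = 53.16 mGal
Bouguer slab correction = 0.04193 × 2.76 × 2172.0 = 251.36 mGal
Simple Bouguer anomaly = 53.16 − (251.36) = -198.20 mGal

-198.2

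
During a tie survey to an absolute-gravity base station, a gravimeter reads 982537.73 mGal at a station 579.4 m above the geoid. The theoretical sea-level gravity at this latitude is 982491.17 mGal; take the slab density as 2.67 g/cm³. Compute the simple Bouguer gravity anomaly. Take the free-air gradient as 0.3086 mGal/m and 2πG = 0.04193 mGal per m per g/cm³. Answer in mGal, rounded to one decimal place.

160.5

Free-air correction = 0.3086 × 579.4 = 178.80 mGal
Free-air anomaly = 982537.73 − 982491.17 + (178.80) = 225.36 mGal
Bouguer slab correction = 0.04193 × 2.67 × 579.4 = 64.87 mGal
Simple Bouguer anomaly = 225.36 − (64.87) = 160.49 mGal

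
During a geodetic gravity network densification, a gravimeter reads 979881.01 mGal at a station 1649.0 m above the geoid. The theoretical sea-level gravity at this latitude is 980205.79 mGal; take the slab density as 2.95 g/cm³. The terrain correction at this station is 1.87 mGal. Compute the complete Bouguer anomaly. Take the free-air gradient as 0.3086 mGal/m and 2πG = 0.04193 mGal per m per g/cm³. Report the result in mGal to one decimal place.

Free-air correction = 0.3086 × 1649.0 = 508.88 mGal
Free-air anomaly = 979881.01 − 980205.79 + (508.88) = 184.10 mGal
Bouguer slab correction = 0.04193 × 2.95 × 1649.0 = 203.97 mGal
Simple Bouguer anomaly = 184.10 − (203.97) = -19.87 mGal
Complete Bouguer anomaly = -19.87 + 1.87 = -18.00 mGal

-18.0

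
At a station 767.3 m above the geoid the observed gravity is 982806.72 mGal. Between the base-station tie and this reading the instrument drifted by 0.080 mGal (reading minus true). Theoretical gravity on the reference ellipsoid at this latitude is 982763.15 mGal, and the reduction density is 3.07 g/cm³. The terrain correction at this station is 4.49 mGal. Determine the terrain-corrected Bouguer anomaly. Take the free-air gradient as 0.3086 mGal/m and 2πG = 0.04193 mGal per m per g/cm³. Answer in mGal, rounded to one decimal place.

Drift-corrected reading = 982806.72 − (0.080) = 982806.640 mGal
Free-air correction = 0.3086 × 767.3 = 236.79 mGal
Free-air anomaly = 982806.640 − 982763.15 + (236.79) = 280.280 mGal
Bouguer slab correction = 0.04193 × 3.07 × 767.3 = 98.77 mGal
Simple Bouguer anomaly = 280.280 − (98.77) = 181.510 mGal
Complete Bouguer anomaly = 181.510 + 4.49 = 186.000 mGal

186.0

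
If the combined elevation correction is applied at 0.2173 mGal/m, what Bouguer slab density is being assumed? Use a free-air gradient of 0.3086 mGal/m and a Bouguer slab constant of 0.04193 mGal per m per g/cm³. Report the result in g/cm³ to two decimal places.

0.2173 = 0.3086 − 0.04193 × ρ
ρ = (0.3086 − 0.2173) / 0.04193 = 2.18 g/cm³

2.18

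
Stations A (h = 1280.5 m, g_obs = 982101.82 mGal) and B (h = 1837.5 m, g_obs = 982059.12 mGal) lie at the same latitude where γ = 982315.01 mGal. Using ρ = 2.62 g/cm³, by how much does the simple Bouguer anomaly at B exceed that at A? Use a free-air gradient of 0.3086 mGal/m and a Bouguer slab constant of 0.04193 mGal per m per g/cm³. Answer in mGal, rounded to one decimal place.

68.0

Δg_SB(A) = 982101.82 − 982315.01 + 0.3086×1280.5 − 0.04193×2.62×1280.5 = 41.30 mGal
Δg_SB(B) = 982059.12 − 982315.01 + 0.3086×1837.5 − 0.04193×2.62×1837.5 = 109.30 mGal
Difference = 109.30 − (41.30) = 68.00 mGal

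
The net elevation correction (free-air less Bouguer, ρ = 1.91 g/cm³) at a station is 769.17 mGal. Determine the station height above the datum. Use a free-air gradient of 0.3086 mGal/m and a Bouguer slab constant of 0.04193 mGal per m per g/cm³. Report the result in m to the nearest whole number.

3366

Combined gradient = 0.3086 − 0.04193 × 1.91 = 0.2285137 mGal/m
h = 769.17 / 0.2285137 = 3365.97 m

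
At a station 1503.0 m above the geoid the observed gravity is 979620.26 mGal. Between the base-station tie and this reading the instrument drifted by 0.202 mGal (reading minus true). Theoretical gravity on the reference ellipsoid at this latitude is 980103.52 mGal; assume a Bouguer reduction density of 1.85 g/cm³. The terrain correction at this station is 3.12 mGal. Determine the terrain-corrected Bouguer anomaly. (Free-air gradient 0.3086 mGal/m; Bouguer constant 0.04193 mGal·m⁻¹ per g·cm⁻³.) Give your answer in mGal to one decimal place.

Drift-corrected reading = 979620.26 − (0.202) = 979620.058 mGal
Free-air correction = 0.3086 × 1503.0 = 463.83 mGal
Free-air anomaly = 979620.058 − 980103.52 + (463.83) = -19.632 mGal
Bouguer slab correction = 0.04193 × 1.85 × 1503.0 = 116.59 mGal
Simple Bouguer anomaly = -19.632 − (116.59) = -136.222 mGal
Complete Bouguer anomaly = -136.222 + 3.12 = -133.102 mGal

-133.1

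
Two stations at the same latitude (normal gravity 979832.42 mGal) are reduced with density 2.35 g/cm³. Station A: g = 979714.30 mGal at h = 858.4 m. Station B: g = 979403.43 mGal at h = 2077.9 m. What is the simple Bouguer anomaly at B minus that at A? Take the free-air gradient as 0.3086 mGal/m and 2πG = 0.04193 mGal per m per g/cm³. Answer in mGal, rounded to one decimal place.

Δg_SB(A) = 979714.30 − 979832.42 + 0.3086×858.4 − 0.04193×2.35×858.4 = 62.20 mGal
Δg_SB(B) = 979403.43 − 979832.42 + 0.3086×2077.9 − 0.04193×2.35×2077.9 = 7.50 mGal
Difference = 7.50 − (62.20) = -54.70 mGal

-54.7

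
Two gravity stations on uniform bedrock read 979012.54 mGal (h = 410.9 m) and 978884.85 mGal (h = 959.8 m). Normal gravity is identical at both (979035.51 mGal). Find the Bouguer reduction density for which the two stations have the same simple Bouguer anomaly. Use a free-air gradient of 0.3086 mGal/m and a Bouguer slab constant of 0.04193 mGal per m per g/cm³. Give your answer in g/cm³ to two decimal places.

1.81

Δg_obs = 978884.85 − 979012.54 = -127.69 mGal over Δh = 959.8 − 410.9 = 548.9 m
Equal Bouguer anomalies ⇒ Δg_obs + (0.3086 − 0.04193ρ)·Δh = 0
0.3086 − 0.04193ρ = −Δg_obs/Δh = 0.23263
ρ = (0.3086 − 0.23263) / 0.04193 = 1.81 g/cm³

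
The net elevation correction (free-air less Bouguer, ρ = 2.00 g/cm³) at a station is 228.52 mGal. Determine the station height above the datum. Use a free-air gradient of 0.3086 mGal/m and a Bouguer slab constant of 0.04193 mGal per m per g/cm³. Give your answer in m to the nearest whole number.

Combined gradient = 0.3086 − 0.04193 × 2.00 = 0.2247400 mGal/m
h = 228.52 / 0.2247400 = 1016.82 m

1017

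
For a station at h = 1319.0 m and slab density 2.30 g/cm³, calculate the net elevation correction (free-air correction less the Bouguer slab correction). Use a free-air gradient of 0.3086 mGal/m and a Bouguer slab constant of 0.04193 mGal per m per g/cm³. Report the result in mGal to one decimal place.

Combined gradient = 0.3086 − 0.04193 × 2.30 = 0.2121610 mGal/m
Combined elevation correction = 0.2121610 × 1319.0 = 279.8 mGal

279.8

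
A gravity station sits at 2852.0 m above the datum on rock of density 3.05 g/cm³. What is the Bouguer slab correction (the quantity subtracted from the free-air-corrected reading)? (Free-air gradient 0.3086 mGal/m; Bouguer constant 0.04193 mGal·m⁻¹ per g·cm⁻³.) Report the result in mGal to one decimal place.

364.7

Bouguer slab correction = 0.04193 × 3.05 × 2852.0 = 364.7 mGal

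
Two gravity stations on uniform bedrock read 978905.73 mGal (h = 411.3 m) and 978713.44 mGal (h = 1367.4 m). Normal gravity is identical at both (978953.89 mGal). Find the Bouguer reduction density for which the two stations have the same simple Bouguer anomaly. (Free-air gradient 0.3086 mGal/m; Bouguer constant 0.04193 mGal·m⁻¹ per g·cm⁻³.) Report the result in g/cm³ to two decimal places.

Δg_obs = 978713.44 − 978905.73 = -192.29 mGal over Δh = 1367.4 − 411.3 = 956.1 m
Equal Bouguer anomalies ⇒ Δg_obs + (0.3086 − 0.04193ρ)·Δh = 0
0.3086 − 0.04193ρ = −Δg_obs/Δh = 0.20112
ρ = (0.3086 − 0.20112) / 0.04193 = 2.56 g/cm³

2.56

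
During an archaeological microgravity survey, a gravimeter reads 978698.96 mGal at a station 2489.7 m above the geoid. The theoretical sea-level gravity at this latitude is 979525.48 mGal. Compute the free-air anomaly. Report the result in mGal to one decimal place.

Free-air correction = 0.3086 × 2489.7 = 768.32 mGal
Free-air anomaly = 978698.96 − 979525.48 + (768.32) = -58.20 mGal

-58.2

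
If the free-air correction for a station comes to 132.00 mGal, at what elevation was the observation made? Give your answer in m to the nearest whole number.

428

h = 132.00 / 0.3086 = 427.74 m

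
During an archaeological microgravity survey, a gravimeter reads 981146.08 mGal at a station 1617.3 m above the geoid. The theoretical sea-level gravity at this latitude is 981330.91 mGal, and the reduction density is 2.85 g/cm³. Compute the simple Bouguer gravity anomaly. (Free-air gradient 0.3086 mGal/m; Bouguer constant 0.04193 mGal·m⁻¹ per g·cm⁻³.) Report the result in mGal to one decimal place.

Free-air correction = 0.3086 × 1617.3 = 499.10 mGal
Free-air anomaly = 981146.08 − 981330.91 + (499.10) = 314.27 mGal
Bouguer slab correction = 0.04193 × 2.85 × 1617.3 = 193.27 mGal
Simple Bouguer anomaly = 314.27 − (193.27) = 121.00 mGal

121.0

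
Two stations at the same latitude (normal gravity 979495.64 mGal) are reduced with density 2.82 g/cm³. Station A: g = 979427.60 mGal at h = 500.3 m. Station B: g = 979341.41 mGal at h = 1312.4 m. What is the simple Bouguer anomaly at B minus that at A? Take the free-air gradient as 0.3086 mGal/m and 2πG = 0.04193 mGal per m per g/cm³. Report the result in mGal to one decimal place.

68.4

Δg_SB(A) = 979427.60 − 979495.64 + 0.3086×500.3 − 0.04193×2.82×500.3 = 27.20 mGal
Δg_SB(B) = 979341.41 − 979495.64 + 0.3086×1312.4 − 0.04193×2.82×1312.4 = 95.60 mGal
Difference = 95.60 − (27.20) = 68.40 mGal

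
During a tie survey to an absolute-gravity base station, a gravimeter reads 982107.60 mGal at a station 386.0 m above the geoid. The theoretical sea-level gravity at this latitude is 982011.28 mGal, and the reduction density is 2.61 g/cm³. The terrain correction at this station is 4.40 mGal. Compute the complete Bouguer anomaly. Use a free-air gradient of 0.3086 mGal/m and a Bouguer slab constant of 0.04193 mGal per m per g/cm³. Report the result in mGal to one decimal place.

177.6

Free-air correction = 0.3086 × 386.0 = 119.12 mGal
Free-air anomaly = 982107.60 − 982011.28 + (119.12) = 215.44 mGal
Bouguer slab correction = 0.04193 × 2.61 × 386.0 = 42.24 mGal
Simple Bouguer anomaly = 215.44 − (42.24) = 173.20 mGal
Complete Bouguer anomaly = 173.20 + 4.40 = 177.60 mGal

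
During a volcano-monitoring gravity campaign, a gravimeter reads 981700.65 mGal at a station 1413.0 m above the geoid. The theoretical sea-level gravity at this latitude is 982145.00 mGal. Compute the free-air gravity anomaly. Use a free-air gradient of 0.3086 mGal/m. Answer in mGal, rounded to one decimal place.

Free-air correction = 0.3086 × 1413.0 = 436.05 mGal
Free-air anomaly = 981700.65 − 982145.00 + (436.05) = -8.30 mGal

-8.3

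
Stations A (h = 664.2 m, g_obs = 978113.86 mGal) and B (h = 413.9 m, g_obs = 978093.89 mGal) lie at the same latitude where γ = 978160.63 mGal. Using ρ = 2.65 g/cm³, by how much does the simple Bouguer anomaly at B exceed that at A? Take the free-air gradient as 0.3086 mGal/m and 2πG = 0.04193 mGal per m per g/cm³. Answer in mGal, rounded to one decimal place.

Δg_SB(A) = 978113.86 − 978160.63 + 0.3086×664.2 − 0.04193×2.65×664.2 = 84.40 mGal
Δg_SB(B) = 978093.89 − 978160.63 + 0.3086×413.9 − 0.04193×2.65×413.9 = 15.00 mGal
Difference = 15.00 − (84.40) = -69.40 mGal

-69.4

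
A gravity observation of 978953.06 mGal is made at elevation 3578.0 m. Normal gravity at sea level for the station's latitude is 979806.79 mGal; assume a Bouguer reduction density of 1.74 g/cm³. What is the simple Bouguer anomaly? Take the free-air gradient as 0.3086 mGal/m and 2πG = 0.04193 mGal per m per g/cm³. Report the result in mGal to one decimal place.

-10.6

Free-air correction = 0.3086 × 3578.0 = 1104.17 mGal
Free-air anomaly = 978953.06 − 979806.79 + (1104.17) = 250.44 mGal
Bouguer slab correction = 0.04193 × 1.74 × 3578.0 = 261.04 mGal
Simple Bouguer anomaly = 250.44 − (261.04) = -10.60 mGal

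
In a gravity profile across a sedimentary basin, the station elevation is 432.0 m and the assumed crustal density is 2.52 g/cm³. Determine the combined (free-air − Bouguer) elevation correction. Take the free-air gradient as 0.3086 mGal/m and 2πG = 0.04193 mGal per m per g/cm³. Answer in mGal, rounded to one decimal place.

Combined gradient = 0.3086 − 0.04193 × 2.52 = 0.2029364 mGal/m
Combined elevation correction = 0.2029364 × 432.0 = 87.7 mGal

87.7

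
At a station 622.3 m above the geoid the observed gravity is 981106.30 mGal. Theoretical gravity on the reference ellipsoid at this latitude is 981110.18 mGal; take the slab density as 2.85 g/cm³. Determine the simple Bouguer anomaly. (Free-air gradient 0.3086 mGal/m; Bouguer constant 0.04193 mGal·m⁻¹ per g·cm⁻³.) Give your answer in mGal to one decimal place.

113.8

Free-air correction = 0.3086 × 622.3 = 192.04 mGal
Free-air anomaly = 981106.30 − 981110.18 + (192.04) = 188.16 mGal
Bouguer slab correction = 0.04193 × 2.85 × 622.3 = 74.37 mGal
Simple Bouguer anomaly = 188.16 − (74.37) = 113.79 mGal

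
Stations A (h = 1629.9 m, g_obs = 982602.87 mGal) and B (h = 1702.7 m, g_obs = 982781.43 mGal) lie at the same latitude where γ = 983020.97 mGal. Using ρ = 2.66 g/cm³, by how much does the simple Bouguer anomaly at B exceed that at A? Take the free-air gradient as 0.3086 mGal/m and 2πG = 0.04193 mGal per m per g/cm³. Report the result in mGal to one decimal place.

192.9

Δg_SB(A) = 982602.87 − 983020.97 + 0.3086×1629.9 − 0.04193×2.66×1629.9 = -96.90 mGal
Δg_SB(B) = 982781.43 − 983020.97 + 0.3086×1702.7 − 0.04193×2.66×1702.7 = 96.00 mGal
Difference = 96.00 − (-96.90) = 192.90 mGal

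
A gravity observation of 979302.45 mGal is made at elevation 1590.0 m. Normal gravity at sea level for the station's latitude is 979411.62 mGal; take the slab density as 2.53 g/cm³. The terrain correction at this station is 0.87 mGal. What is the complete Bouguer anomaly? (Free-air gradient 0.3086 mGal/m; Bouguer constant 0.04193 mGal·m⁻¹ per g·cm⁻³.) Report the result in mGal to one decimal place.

213.7

Free-air correction = 0.3086 × 1590.0 = 490.67 mGal
Free-air anomaly = 979302.45 − 979411.62 + (490.67) = 381.50 mGal
Bouguer slab correction = 0.04193 × 2.53 × 1590.0 = 168.67 mGal
Simple Bouguer anomaly = 381.50 − (168.67) = 212.83 mGal
Complete Bouguer anomaly = 212.83 + 0.87 = 213.70 mGal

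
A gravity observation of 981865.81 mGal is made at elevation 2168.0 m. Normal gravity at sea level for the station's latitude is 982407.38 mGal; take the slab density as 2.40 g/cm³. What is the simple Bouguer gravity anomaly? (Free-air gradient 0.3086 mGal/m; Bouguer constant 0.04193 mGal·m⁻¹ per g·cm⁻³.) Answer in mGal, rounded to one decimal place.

Free-air correction = 0.3086 × 2168.0 = 669.04 mGal
Free-air anomaly = 981865.81 − 982407.38 + (669.04) = 127.47 mGal
Bouguer slab correction = 0.04193 × 2.40 × 2168.0 = 218.17 mGal
Simple Bouguer anomaly = 127.47 − (218.17) = -90.70 mGal

-90.7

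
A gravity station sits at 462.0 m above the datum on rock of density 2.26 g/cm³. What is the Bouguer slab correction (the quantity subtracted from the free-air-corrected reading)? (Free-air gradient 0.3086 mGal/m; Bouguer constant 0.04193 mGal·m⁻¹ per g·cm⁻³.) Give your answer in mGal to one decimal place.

43.8

Bouguer slab correction = 0.04193 × 2.26 × 462.0 = 43.8 mGal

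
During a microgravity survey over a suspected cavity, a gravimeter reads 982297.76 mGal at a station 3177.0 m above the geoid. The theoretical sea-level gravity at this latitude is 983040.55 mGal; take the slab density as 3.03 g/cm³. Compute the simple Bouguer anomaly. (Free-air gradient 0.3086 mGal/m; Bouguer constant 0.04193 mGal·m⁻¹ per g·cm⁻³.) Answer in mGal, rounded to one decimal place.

-166.0

Free-air correction = 0.3086 × 3177.0 = 980.42 mGal
Free-air anomaly = 982297.76 − 983040.55 + (980.42) = 237.63 mGal
Bouguer slab correction = 0.04193 × 3.03 × 3177.0 = 403.63 mGal
Simple Bouguer anomaly = 237.63 − (403.63) = -166.00 mGal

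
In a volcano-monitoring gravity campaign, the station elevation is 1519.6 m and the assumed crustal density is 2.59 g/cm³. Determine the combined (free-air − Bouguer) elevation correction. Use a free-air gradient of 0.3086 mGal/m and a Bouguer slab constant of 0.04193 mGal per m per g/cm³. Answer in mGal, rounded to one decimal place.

303.9

Combined gradient = 0.3086 − 0.04193 × 2.59 = 0.2000013 mGal/m
Combined elevation correction = 0.2000013 × 1519.6 = 303.9 mGal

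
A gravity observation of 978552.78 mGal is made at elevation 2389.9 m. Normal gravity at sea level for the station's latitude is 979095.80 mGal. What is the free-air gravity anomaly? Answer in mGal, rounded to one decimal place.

194.5

Free-air correction = 0.3086 × 2389.9 = 737.52 mGal
Free-air anomaly = 978552.78 − 979095.80 + (737.52) = 194.50 mGal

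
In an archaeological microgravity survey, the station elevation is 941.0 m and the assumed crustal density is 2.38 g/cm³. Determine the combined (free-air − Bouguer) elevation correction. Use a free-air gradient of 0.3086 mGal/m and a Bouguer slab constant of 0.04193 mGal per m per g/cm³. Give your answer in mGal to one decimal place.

Combined gradient = 0.3086 − 0.04193 × 2.38 = 0.2088066 mGal/m
Combined elevation correction = 0.2088066 × 941.0 = 196.5 mGal

196.5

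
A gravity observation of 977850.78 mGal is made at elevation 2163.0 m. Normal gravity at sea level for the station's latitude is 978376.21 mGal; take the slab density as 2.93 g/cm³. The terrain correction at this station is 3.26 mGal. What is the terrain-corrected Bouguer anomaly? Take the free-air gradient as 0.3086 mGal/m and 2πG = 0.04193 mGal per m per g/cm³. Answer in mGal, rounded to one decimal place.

-120.4

Free-air correction = 0.3086 × 2163.0 = 667.50 mGal
Free-air anomaly = 977850.78 − 978376.21 + (667.50) = 142.07 mGal
Bouguer slab correction = 0.04193 × 2.93 × 2163.0 = 265.74 mGal
Simple Bouguer anomaly = 142.07 − (265.74) = -123.67 mGal
Complete Bouguer anomaly = -123.67 + 3.26 = -120.41 mGal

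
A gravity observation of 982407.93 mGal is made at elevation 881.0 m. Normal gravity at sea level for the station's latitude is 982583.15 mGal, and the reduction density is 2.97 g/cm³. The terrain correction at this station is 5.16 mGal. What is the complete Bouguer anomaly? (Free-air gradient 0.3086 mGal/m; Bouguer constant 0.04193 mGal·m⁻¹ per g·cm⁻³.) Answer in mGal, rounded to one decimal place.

Free-air correction = 0.3086 × 881.0 = 271.88 mGal
Free-air anomaly = 982407.93 − 982583.15 + (271.88) = 96.66 mGal
Bouguer slab correction = 0.04193 × 2.97 × 881.0 = 109.71 mGal
Simple Bouguer anomaly = 96.66 − (109.71) = -13.05 mGal
Complete Bouguer anomaly = -13.05 + 5.16 = -7.89 mGal

-7.9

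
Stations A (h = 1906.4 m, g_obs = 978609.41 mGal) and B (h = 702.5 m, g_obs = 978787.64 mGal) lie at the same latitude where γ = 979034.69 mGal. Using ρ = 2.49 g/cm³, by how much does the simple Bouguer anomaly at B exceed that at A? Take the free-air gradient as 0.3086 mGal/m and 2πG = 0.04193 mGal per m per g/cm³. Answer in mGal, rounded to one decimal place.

-67.6

Δg_SB(A) = 978609.41 − 979034.69 + 0.3086×1906.4 − 0.04193×2.49×1906.4 = -36.00 mGal
Δg_SB(B) = 978787.64 − 979034.69 + 0.3086×702.5 − 0.04193×2.49×702.5 = -103.60 mGal
Difference = -103.60 − (-36.00) = -67.60 mGal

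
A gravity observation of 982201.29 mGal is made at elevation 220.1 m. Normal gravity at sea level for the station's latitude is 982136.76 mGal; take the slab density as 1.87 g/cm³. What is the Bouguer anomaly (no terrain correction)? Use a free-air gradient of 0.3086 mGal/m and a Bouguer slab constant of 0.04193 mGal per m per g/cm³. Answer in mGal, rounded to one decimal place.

115.2

Free-air correction = 0.3086 × 220.1 = 67.92 mGal
Free-air anomaly = 982201.29 − 982136.76 + (67.92) = 132.45 mGal
Bouguer slab correction = 0.04193 × 1.87 × 220.1 = 17.26 mGal
Simple Bouguer anomaly = 132.45 − (17.26) = 115.19 mGal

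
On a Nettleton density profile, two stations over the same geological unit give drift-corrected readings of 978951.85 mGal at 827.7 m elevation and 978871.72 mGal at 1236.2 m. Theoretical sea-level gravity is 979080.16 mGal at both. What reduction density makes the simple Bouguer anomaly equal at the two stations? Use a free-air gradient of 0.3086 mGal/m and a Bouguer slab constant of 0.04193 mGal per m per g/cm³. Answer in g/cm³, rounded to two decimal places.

Δg_obs = 978871.72 − 978951.85 = -80.13 mGal over Δh = 1236.2 − 827.7 = 408.5 m
Equal Bouguer anomalies ⇒ Δg_obs + (0.3086 − 0.04193ρ)·Δh = 0
0.3086 − 0.04193ρ = −Δg_obs/Δh = 0.19616
ρ = (0.3086 − 0.19616) / 0.04193 = 2.68 g/cm³

2.68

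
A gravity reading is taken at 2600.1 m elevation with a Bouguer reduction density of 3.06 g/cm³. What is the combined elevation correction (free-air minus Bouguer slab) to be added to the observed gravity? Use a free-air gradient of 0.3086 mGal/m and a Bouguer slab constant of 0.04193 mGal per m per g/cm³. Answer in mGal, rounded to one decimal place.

Combined gradient = 0.3086 − 0.04193 × 3.06 = 0.1802942 mGal/m
Combined elevation correction = 0.1802942 × 2600.1 = 468.8 mGal

468.8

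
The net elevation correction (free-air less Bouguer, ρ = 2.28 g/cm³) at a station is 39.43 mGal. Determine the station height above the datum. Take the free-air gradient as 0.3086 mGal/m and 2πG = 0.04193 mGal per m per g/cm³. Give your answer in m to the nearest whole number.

Combined gradient = 0.3086 − 0.04193 × 2.28 = 0.2129996 mGal/m
h = 39.43 / 0.2129996 = 185.12 m

185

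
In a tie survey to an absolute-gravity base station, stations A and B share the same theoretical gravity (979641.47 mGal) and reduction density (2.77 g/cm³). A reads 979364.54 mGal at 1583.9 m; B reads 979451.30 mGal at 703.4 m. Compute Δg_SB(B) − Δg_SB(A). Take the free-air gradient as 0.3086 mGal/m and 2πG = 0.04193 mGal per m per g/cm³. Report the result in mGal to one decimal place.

Δg_SB(A) = 979364.54 − 979641.47 + 0.3086×1583.9 − 0.04193×2.77×1583.9 = 27.90 mGal
Δg_SB(B) = 979451.30 − 979641.47 + 0.3086×703.4 − 0.04193×2.77×703.4 = -54.80 mGal
Difference = -54.80 − (27.90) = -82.70 mGal

-82.7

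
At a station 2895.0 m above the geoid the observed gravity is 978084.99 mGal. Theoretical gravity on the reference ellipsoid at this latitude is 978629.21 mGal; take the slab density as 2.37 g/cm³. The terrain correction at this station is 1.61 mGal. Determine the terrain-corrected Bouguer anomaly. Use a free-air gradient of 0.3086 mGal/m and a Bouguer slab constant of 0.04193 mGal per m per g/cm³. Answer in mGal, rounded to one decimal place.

Free-air correction = 0.3086 × 2895.0 = 893.40 mGal
Free-air anomaly = 978084.99 − 978629.21 + (893.40) = 349.18 mGal
Bouguer slab correction = 0.04193 × 2.37 × 2895.0 = 287.69 mGal
Simple Bouguer anomaly = 349.18 − (287.69) = 61.49 mGal
Complete Bouguer anomaly = 61.49 + 1.61 = 63.10 mGal

63.1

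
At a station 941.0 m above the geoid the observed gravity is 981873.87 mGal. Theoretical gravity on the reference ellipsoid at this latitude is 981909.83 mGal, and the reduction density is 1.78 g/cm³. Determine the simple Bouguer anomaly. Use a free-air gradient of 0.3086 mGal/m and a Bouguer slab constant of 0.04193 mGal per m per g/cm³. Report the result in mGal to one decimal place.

184.2

Free-air correction = 0.3086 × 941.0 = 290.39 mGal
Free-air anomaly = 981873.87 − 981909.83 + (290.39) = 254.43 mGal
Bouguer slab correction = 0.04193 × 1.78 × 941.0 = 70.23 mGal
Simple Bouguer anomaly = 254.43 − (70.23) = 184.20 mGal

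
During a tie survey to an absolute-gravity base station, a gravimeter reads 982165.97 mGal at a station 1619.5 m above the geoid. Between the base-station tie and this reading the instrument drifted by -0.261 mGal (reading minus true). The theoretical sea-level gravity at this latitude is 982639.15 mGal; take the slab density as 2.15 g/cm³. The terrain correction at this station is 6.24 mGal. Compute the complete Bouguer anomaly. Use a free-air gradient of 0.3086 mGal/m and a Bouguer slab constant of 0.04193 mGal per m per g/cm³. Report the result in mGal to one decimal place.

-112.9

Drift-corrected reading = 982165.97 − (-0.261) = 982166.231 mGal
Free-air correction = 0.3086 × 1619.5 = 499.78 mGal
Free-air anomaly = 982166.231 − 982639.15 + (499.78) = 26.861 mGal
Bouguer slab correction = 0.04193 × 2.15 × 1619.5 = 146.00 mGal
Simple Bouguer anomaly = 26.861 − (146.00) = -119.139 mGal
Complete Bouguer anomaly = -119.139 + 6.24 = -112.899 mGal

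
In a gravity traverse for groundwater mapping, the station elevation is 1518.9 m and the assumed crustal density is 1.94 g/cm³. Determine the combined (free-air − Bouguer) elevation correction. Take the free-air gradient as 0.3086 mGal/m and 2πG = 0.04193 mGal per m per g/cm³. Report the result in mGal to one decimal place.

345.2

Combined gradient = 0.3086 − 0.04193 × 1.94 = 0.2272558 mGal/m
Combined elevation correction = 0.2272558 × 1518.9 = 345.2 mGal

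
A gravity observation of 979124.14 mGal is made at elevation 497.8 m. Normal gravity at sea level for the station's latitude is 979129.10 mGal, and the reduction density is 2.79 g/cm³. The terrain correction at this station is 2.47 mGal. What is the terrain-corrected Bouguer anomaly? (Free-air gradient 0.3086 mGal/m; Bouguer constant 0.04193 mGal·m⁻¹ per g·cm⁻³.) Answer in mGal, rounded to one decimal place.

Free-air correction = 0.3086 × 497.8 = 153.62 mGal
Free-air anomaly = 979124.14 − 979129.10 + (153.62) = 148.66 mGal
Bouguer slab correction = 0.04193 × 2.79 × 497.8 = 58.23 mGal
Simple Bouguer anomaly = 148.66 − (58.23) = 90.43 mGal
Complete Bouguer anomaly = 90.43 + 2.47 = 92.90 mGal

92.9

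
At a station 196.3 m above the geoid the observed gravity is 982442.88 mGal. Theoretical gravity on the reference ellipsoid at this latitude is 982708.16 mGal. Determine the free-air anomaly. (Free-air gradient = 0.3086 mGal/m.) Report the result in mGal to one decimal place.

-204.7

Free-air correction = 0.3086 × 196.3 = 60.58 mGal
Free-air anomaly = 982442.88 − 982708.16 + (60.58) = -204.70 mGal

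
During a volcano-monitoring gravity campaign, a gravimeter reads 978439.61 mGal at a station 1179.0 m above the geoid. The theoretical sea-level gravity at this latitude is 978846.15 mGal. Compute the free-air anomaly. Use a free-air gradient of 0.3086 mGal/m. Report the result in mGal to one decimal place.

-42.7

Free-air correction = 0.3086 × 1179.0 = 363.84 mGal
Free-air anomaly = 978439.61 − 978846.15 + (363.84) = -42.70 mGal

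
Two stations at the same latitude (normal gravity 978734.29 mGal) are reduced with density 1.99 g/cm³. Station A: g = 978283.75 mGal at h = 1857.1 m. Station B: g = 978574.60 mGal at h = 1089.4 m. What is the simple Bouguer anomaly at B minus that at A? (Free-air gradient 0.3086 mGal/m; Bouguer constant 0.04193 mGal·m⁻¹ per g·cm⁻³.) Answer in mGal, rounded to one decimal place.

118.0

Δg_SB(A) = 978283.75 − 978734.29 + 0.3086×1857.1 − 0.04193×1.99×1857.1 = -32.40 mGal
Δg_SB(B) = 978574.60 − 978734.29 + 0.3086×1089.4 − 0.04193×1.99×1089.4 = 85.60 mGal
Difference = 85.60 − (-32.40) = 118.00 mGal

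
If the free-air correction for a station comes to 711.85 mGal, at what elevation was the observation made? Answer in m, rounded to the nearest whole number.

h = 711.85 / 0.3086 = 2306.71 m

2307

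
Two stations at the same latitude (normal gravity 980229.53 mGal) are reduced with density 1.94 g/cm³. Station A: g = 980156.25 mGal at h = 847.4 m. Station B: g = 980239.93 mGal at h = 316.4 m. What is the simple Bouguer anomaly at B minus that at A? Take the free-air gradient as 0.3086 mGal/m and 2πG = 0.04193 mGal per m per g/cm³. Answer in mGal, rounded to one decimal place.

Δg_SB(A) = 980156.25 − 980229.53 + 0.3086×847.4 − 0.04193×1.94×847.4 = 119.30 mGal
Δg_SB(B) = 980239.93 − 980229.53 + 0.3086×316.4 − 0.04193×1.94×316.4 = 82.30 mGal
Difference = 82.30 − (119.30) = -37.00 mGal

-37.0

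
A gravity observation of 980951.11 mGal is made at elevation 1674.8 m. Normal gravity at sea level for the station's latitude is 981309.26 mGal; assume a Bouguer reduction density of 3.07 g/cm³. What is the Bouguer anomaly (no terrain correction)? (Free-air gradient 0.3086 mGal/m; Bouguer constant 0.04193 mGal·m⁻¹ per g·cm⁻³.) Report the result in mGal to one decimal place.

-56.9

Free-air correction = 0.3086 × 1674.8 = 516.84 mGal
Free-air anomaly = 980951.11 − 981309.26 + (516.84) = 158.69 mGal
Bouguer slab correction = 0.04193 × 3.07 × 1674.8 = 215.59 mGal
Simple Bouguer anomaly = 158.69 − (215.59) = -56.90 mGal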